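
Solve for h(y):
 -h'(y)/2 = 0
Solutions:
 h(y) = C1


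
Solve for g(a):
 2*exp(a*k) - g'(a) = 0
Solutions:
 g(a) = C1 + 2*exp(a*k)/k


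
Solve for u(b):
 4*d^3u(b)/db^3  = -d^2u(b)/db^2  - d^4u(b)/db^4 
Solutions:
 u(b) = C1 + C2*b + C3*exp(b*(-2 + sqrt(3))) + C4*exp(-b*(sqrt(3) + 2))


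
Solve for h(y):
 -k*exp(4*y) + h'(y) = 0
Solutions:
 h(y) = C1 + k*exp(4*y)/4


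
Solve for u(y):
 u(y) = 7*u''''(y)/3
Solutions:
 u(y) = C1*exp(-3^(1/4)*7^(3/4)*y/7) + C2*exp(3^(1/4)*7^(3/4)*y/7) + C3*sin(3^(1/4)*7^(3/4)*y/7) + C4*cos(3^(1/4)*7^(3/4)*y/7)


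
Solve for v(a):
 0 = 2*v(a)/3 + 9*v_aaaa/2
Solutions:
 v(a) = (C1*sin(3^(1/4)*a/3) + C2*cos(3^(1/4)*a/3))*exp(-3^(1/4)*a/3) + (C3*sin(3^(1/4)*a/3) + C4*cos(3^(1/4)*a/3))*exp(3^(1/4)*a/3)


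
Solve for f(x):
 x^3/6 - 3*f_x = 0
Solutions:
 f(x) = C1 + x^4/72


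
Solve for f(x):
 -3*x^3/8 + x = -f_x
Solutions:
 f(x) = C1 + 3*x^4/32 - x^2/2


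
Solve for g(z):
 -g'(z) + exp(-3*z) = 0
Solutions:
 g(z) = C1 - exp(-3*z)/3


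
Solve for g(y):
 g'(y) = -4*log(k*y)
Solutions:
 g(y) = C1 - 4*y*log(k*y) + 4*y


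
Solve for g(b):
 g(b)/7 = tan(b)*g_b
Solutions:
 g(b) = C1*sin(b)^(1/7)


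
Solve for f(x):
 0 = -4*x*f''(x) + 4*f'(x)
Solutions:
 f(x) = C1 + C2*x^2


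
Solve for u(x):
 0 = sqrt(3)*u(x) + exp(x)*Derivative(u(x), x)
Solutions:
 u(x) = C1*exp(sqrt(3)*exp(-x))


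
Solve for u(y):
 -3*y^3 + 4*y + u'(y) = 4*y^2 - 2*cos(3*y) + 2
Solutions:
 u(y) = C1 + 3*y^4/4 + 4*y^3/3 - 2*y^2 + 2*y - 2*sin(3*y)/3


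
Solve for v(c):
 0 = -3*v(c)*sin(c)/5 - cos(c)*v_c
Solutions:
 v(c) = C1*cos(c)^(3/5)


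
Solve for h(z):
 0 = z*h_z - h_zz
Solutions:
 h(z) = C1 + C2*erfi(sqrt(2)*z/2)


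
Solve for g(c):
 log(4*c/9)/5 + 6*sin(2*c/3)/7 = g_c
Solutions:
 g(c) = C1 + c*log(c)/5 - 2*c*log(3)/5 - c/5 + 2*c*log(2)/5 - 9*cos(2*c/3)/7


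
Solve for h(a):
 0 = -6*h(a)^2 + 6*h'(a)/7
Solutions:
 h(a) = -1/(C1 + 7*a)


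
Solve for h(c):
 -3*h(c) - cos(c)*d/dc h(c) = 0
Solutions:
 h(c) = C1*(sin(c) - 1)^(3/2)/(sin(c) + 1)^(3/2)


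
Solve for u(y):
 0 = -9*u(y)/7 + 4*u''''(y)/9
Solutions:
 u(y) = C1*exp(-3*sqrt(2)*7^(3/4)*y/14) + C2*exp(3*sqrt(2)*7^(3/4)*y/14) + C3*sin(3*sqrt(2)*7^(3/4)*y/14) + C4*cos(3*sqrt(2)*7^(3/4)*y/14)


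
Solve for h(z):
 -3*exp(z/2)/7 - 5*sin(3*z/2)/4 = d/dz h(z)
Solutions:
 h(z) = C1 - 6*exp(z/2)/7 + 5*cos(3*z/2)/6


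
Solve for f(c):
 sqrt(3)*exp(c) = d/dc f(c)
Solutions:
 f(c) = C1 + sqrt(3)*exp(c)


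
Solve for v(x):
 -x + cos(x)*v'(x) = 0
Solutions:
 v(x) = C1 + Integral(x/cos(x), x)


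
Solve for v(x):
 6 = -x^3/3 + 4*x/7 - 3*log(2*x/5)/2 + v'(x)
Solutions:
 v(x) = C1 + x^4/12 - 2*x^2/7 + 3*x*log(x)/2 - 2*x*log(5) + x*log(2) + x*log(10)/2 + 9*x/2


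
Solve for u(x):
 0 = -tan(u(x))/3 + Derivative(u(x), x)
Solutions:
 u(x) = pi - asin(C1*exp(x/3))
 u(x) = asin(C1*exp(x/3))


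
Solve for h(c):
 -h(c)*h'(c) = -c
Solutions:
 h(c) = -sqrt(C1 + c^2)
 h(c) = sqrt(C1 + c^2)


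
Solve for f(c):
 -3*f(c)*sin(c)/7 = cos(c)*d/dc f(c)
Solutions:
 f(c) = C1*cos(c)^(3/7)


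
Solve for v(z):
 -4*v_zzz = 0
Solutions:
 v(z) = C1 + C2*z + C3*z^2


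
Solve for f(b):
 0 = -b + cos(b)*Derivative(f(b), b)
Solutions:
 f(b) = C1 + Integral(b/cos(b), b)


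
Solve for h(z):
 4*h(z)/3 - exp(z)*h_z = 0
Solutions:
 h(z) = C1*exp(-4*exp(-z)/3)


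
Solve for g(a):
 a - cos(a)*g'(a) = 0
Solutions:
 g(a) = C1 + Integral(a/cos(a), a)


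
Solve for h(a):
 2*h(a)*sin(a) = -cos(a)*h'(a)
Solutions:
 h(a) = C1*cos(a)^2


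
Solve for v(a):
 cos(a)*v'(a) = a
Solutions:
 v(a) = C1 + Integral(a/cos(a), a)


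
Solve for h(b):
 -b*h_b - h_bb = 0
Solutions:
 h(b) = C1 + C2*erf(sqrt(2)*b/2)


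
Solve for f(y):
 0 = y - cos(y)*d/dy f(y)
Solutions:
 f(y) = C1 + Integral(y/cos(y), y)


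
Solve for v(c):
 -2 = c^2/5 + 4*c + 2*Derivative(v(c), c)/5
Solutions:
 v(c) = C1 - c^3/6 - 5*c^2 - 5*c


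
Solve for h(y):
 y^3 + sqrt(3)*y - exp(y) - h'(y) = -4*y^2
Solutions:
 h(y) = C1 + y^4/4 + 4*y^3/3 + sqrt(3)*y^2/2 - exp(y)


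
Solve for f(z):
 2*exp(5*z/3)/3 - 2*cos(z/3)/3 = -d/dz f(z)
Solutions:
 f(z) = C1 - 2*exp(5*z/3)/5 + 2*sin(z/3)


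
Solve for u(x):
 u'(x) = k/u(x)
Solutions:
 u(x) = -sqrt(C1 + 2*k*x)
 u(x) = sqrt(C1 + 2*k*x)


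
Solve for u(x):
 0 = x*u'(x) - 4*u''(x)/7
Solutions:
 u(x) = C1 + C2*erfi(sqrt(14)*x/4)


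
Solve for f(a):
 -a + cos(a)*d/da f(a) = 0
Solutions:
 f(a) = C1 + Integral(a/cos(a), a)


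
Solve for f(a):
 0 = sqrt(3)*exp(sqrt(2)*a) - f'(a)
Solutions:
 f(a) = C1 + sqrt(6)*exp(sqrt(2)*a)/2


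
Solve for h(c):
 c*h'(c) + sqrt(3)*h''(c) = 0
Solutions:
 h(c) = C1 + C2*erf(sqrt(2)*3^(3/4)*c/6)


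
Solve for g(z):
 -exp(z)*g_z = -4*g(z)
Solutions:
 g(z) = C1*exp(-4*exp(-z))


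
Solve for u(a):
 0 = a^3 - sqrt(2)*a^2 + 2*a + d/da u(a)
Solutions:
 u(a) = C1 - a^4/4 + sqrt(2)*a^3/3 - a^2


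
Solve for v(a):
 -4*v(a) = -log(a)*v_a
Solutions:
 v(a) = C1*exp(4*li(a))


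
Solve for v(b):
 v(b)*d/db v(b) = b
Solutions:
 v(b) = -sqrt(C1 + b^2)
 v(b) = sqrt(C1 + b^2)


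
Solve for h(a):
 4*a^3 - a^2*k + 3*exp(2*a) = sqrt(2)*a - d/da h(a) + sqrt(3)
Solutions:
 h(a) = C1 - a^4 + a^3*k/3 + sqrt(2)*a^2/2 + sqrt(3)*a - 3*exp(2*a)/2


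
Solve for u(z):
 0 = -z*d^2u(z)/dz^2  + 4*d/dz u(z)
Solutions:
 u(z) = C1 + C2*z^5


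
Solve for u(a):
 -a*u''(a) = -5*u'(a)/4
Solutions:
 u(a) = C1 + C2*a^(9/4)


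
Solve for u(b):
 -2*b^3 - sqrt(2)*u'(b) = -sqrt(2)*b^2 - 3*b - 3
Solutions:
 u(b) = C1 - sqrt(2)*b^4/4 + b^3/3 + 3*sqrt(2)*b^2/4 + 3*sqrt(2)*b/2


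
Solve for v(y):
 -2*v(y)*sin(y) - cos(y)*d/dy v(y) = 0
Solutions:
 v(y) = C1*cos(y)^2


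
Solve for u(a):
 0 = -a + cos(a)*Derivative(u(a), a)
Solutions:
 u(a) = C1 + Integral(a/cos(a), a)


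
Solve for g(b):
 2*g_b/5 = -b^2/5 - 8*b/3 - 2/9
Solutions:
 g(b) = C1 - b^3/6 - 10*b^2/3 - 5*b/9


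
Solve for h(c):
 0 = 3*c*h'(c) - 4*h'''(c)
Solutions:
 h(c) = C1 + Integral(C2*airyai(6^(1/3)*c/2) + C3*airybi(6^(1/3)*c/2), c)


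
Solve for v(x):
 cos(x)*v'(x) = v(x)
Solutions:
 v(x) = C1*sqrt(sin(x) + 1)/sqrt(sin(x) - 1)


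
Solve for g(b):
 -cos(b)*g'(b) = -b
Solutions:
 g(b) = C1 + Integral(b/cos(b), b)


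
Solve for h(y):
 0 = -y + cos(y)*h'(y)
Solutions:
 h(y) = C1 + Integral(y/cos(y), y)


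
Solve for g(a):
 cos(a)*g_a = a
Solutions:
 g(a) = C1 + Integral(a/cos(a), a)


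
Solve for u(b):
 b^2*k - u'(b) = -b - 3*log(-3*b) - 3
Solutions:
 u(b) = C1 + b^3*k/3 + b^2/2 + 3*b*log(-b) + 3*b*log(3)


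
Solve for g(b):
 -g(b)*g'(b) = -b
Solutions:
 g(b) = -sqrt(C1 + b^2)
 g(b) = sqrt(C1 + b^2)


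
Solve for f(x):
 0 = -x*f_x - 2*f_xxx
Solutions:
 f(x) = C1 + Integral(C2*airyai(-2^(2/3)*x/2) + C3*airybi(-2^(2/3)*x/2), x)


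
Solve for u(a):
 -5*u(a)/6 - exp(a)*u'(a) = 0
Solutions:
 u(a) = C1*exp(5*exp(-a)/6)


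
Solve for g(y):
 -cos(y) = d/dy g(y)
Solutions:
 g(y) = C1 - sin(y)


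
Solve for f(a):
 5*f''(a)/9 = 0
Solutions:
 f(a) = C1 + C2*a


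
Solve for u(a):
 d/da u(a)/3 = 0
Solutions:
 u(a) = C1


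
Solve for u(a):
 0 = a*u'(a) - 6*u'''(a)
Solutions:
 u(a) = C1 + Integral(C2*airyai(6^(2/3)*a/6) + C3*airybi(6^(2/3)*a/6), a)


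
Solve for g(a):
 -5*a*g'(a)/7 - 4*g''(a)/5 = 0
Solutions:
 g(a) = C1 + C2*erf(5*sqrt(14)*a/28)


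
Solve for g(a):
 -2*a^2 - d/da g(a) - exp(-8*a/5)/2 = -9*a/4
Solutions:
 g(a) = C1 - 2*a^3/3 + 9*a^2/8 + 5*exp(-8*a/5)/16


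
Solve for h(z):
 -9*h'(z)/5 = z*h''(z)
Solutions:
 h(z) = C1 + C2/z^(4/5)


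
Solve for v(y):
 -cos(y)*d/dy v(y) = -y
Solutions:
 v(y) = C1 + Integral(y/cos(y), y)


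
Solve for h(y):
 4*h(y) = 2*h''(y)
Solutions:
 h(y) = C1*exp(-sqrt(2)*y) + C2*exp(sqrt(2)*y)


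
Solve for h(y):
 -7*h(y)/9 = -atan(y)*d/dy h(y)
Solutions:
 h(y) = C1*exp(7*Integral(1/atan(y), y)/9)


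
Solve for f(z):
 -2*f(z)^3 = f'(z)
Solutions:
 f(z) = -sqrt(2)*sqrt(-1/(C1 - 2*z))/2
 f(z) = sqrt(2)*sqrt(-1/(C1 - 2*z))/2


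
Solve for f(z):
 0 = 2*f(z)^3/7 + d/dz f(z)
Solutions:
 f(z) = -sqrt(14)*sqrt(-1/(C1 - 2*z))/2
 f(z) = sqrt(14)*sqrt(-1/(C1 - 2*z))/2


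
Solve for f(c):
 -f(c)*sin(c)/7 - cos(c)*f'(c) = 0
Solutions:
 f(c) = C1*cos(c)^(1/7)


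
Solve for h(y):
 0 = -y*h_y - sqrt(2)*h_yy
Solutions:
 h(y) = C1 + C2*erf(2^(1/4)*y/2)


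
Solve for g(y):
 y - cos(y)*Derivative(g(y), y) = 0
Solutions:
 g(y) = C1 + Integral(y/cos(y), y)


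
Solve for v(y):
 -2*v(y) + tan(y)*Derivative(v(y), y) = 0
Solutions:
 v(y) = C1*sin(y)^2


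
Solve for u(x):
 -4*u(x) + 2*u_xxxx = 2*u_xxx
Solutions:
 u(x) = C1*exp(x*(-(17 + 3*sqrt(33))^(1/3) + 2/(17 + 3*sqrt(33))^(1/3) + 4)/6)*sin(sqrt(3)*x*(2/(17 + 3*sqrt(33))^(1/3) + (17 + 3*sqrt(33))^(1/3))/6) + C2*exp(x*(-(17 + 3*sqrt(33))^(1/3) + 2/(17 + 3*sqrt(33))^(1/3) + 4)/6)*cos(sqrt(3)*x*(2/(17 + 3*sqrt(33))^(1/3) + (17 + 3*sqrt(33))^(1/3))/6) + C3*exp(-x) + C4*exp(x*(-2/(17 + 3*sqrt(33))^(1/3) + 2 + (17 + 3*sqrt(33))^(1/3))/3)


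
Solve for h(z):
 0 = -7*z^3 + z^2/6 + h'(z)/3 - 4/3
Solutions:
 h(z) = C1 + 21*z^4/4 - z^3/6 + 4*z


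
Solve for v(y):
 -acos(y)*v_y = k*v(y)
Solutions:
 v(y) = C1*exp(-k*Integral(1/acos(y), y))


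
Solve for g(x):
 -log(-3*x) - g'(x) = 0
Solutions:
 g(x) = C1 - x*log(-x) + x*(1 - log(3))


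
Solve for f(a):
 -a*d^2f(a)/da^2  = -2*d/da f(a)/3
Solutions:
 f(a) = C1 + C2*a^(5/3)


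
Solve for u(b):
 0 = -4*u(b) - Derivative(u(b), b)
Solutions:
 u(b) = C1*exp(-4*b)


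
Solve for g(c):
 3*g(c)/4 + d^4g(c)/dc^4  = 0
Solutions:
 g(c) = (C1*sin(3^(1/4)*c/2) + C2*cos(3^(1/4)*c/2))*exp(-3^(1/4)*c/2) + (C3*sin(3^(1/4)*c/2) + C4*cos(3^(1/4)*c/2))*exp(3^(1/4)*c/2)


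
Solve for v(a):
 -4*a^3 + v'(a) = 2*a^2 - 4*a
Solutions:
 v(a) = C1 + a^4 + 2*a^3/3 - 2*a^2


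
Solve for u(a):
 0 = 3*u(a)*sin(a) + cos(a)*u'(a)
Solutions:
 u(a) = C1*cos(a)^3


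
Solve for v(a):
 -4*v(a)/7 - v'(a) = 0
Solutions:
 v(a) = C1*exp(-4*a/7)


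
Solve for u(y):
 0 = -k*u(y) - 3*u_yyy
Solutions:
 u(y) = C1*exp(3^(2/3)*y*(-k)^(1/3)/3) + C2*exp(y*(-k)^(1/3)*(-3^(2/3) + 3*3^(1/6)*I)/6) + C3*exp(-y*(-k)^(1/3)*(3^(2/3) + 3*3^(1/6)*I)/6)


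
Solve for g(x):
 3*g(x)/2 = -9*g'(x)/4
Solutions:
 g(x) = C1*exp(-2*x/3)


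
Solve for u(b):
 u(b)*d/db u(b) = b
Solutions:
 u(b) = -sqrt(C1 + b^2)
 u(b) = sqrt(C1 + b^2)


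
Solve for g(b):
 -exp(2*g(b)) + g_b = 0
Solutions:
 g(b) = log(-sqrt(-1/(C1 + b))) - log(2)/2
 g(b) = log(-1/(C1 + b))/2 - log(2)/2


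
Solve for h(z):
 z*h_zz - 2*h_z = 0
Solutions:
 h(z) = C1 + C2*z^3


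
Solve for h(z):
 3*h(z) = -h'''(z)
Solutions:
 h(z) = C3*exp(-3^(1/3)*z) + (C1*sin(3^(5/6)*z/2) + C2*cos(3^(5/6)*z/2))*exp(3^(1/3)*z/2)


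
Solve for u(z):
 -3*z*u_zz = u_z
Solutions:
 u(z) = C1 + C2*z^(2/3)


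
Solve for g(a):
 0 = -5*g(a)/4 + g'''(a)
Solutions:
 g(a) = C3*exp(10^(1/3)*a/2) + (C1*sin(10^(1/3)*sqrt(3)*a/4) + C2*cos(10^(1/3)*sqrt(3)*a/4))*exp(-10^(1/3)*a/4)


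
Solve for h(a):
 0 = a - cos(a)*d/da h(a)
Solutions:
 h(a) = C1 + Integral(a/cos(a), a)


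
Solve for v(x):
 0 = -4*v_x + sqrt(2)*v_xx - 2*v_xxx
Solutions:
 v(x) = C1 + (C2*sin(sqrt(30)*x/4) + C3*cos(sqrt(30)*x/4))*exp(sqrt(2)*x/4)


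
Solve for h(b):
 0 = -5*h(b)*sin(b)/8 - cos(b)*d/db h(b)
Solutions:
 h(b) = C1*cos(b)^(5/8)


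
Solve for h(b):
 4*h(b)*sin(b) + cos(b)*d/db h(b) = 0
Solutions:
 h(b) = C1*cos(b)^4


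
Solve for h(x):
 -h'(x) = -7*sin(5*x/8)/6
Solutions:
 h(x) = C1 - 28*cos(5*x/8)/15


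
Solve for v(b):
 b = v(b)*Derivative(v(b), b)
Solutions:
 v(b) = -sqrt(C1 + b^2)
 v(b) = sqrt(C1 + b^2)


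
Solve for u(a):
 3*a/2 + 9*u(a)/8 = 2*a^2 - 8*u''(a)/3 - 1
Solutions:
 u(a) = C1*sin(3*sqrt(3)*a/8) + C2*cos(3*sqrt(3)*a/8) + 16*a^2/9 - 4*a/3 - 2264/243


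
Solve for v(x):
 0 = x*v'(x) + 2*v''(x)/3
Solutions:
 v(x) = C1 + C2*erf(sqrt(3)*x/2)


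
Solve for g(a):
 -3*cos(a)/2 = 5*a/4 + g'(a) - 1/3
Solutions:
 g(a) = C1 - 5*a^2/8 + a/3 - 3*sin(a)/2


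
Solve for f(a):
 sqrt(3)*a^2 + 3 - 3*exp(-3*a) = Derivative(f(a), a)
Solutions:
 f(a) = C1 + sqrt(3)*a^3/3 + 3*a + exp(-3*a)


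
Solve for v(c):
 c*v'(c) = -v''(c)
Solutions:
 v(c) = C1 + C2*erf(sqrt(2)*c/2)


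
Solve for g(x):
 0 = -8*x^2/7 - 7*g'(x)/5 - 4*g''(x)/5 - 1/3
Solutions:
 g(x) = C1 + C2*exp(-7*x/4) - 40*x^3/147 + 160*x^2/343 - 5555*x/7203


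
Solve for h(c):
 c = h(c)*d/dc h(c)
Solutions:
 h(c) = -sqrt(C1 + c^2)
 h(c) = sqrt(C1 + c^2)


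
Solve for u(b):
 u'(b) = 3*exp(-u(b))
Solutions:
 u(b) = log(C1 + 3*b)


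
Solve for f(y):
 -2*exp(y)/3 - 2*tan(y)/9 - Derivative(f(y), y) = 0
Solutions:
 f(y) = C1 - 2*exp(y)/3 + 2*log(cos(y))/9


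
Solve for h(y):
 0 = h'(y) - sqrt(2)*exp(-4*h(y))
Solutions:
 h(y) = log(-I*(C1 + 4*sqrt(2)*y)^(1/4))
 h(y) = log(I*(C1 + 4*sqrt(2)*y)^(1/4))
 h(y) = log(-(C1 + 4*sqrt(2)*y)^(1/4))
 h(y) = log(C1 + 4*sqrt(2)*y)/4


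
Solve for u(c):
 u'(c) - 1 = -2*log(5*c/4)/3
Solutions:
 u(c) = C1 - 2*c*log(c)/3 + c*log(2*10^(1/3)/5) + 5*c/3


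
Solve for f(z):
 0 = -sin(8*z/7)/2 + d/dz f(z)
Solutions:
 f(z) = C1 - 7*cos(8*z/7)/16


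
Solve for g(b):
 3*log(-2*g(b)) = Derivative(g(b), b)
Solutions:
 -Integral(1/(log(-_y) + log(2)), (_y, g(b)))/3 = C1 - b


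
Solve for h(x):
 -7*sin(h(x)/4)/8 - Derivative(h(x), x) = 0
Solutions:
 7*x/8 + 2*log(cos(h(x)/4) - 1) - 2*log(cos(h(x)/4) + 1) = C1


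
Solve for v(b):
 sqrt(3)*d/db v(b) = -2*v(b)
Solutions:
 v(b) = C1*exp(-2*sqrt(3)*b/3)


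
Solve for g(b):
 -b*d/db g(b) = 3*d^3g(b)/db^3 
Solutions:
 g(b) = C1 + Integral(C2*airyai(-3^(2/3)*b/3) + C3*airybi(-3^(2/3)*b/3), b)


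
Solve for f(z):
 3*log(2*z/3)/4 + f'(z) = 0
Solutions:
 f(z) = C1 - 3*z*log(z)/4 - 3*z*log(2)/4 + 3*z/4 + 3*z*log(3)/4


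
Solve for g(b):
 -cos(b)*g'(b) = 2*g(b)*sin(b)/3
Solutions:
 g(b) = C1*cos(b)^(2/3)


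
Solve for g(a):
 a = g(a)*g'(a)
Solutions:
 g(a) = -sqrt(C1 + a^2)
 g(a) = sqrt(C1 + a^2)


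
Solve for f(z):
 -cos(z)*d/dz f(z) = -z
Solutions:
 f(z) = C1 + Integral(z/cos(z), z)


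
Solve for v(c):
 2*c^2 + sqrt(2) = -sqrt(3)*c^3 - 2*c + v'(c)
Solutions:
 v(c) = C1 + sqrt(3)*c^4/4 + 2*c^3/3 + c^2 + sqrt(2)*c


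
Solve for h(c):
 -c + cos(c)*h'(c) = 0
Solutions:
 h(c) = C1 + Integral(c/cos(c), c)


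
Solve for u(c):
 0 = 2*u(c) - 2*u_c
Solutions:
 u(c) = C1*exp(c)


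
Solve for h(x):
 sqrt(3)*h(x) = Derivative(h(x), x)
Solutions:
 h(x) = C1*exp(sqrt(3)*x)


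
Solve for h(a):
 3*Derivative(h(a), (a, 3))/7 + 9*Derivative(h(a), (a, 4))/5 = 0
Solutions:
 h(a) = C1 + C2*a + C3*a^2 + C4*exp(-5*a/21)


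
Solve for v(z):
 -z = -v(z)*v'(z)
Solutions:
 v(z) = -sqrt(C1 + z^2)
 v(z) = sqrt(C1 + z^2)


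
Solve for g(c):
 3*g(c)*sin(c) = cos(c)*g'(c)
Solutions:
 g(c) = C1/cos(c)^3


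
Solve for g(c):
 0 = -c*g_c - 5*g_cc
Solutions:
 g(c) = C1 + C2*erf(sqrt(10)*c/10)


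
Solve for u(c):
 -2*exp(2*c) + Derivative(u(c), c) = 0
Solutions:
 u(c) = C1 + exp(2*c)


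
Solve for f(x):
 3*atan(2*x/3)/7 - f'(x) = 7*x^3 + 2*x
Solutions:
 f(x) = C1 - 7*x^4/4 - x^2 + 3*x*atan(2*x/3)/7 - 9*log(4*x^2 + 9)/28


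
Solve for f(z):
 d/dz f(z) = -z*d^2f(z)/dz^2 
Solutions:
 f(z) = C1 + C2*log(z)


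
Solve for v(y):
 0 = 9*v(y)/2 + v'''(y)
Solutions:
 v(y) = C3*exp(-6^(2/3)*y/2) + (C1*sin(3*2^(2/3)*3^(1/6)*y/4) + C2*cos(3*2^(2/3)*3^(1/6)*y/4))*exp(6^(2/3)*y/4)


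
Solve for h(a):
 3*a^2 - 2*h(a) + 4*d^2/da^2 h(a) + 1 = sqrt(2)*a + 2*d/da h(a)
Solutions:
 h(a) = C1*exp(-a/2) + C2*exp(a) + 3*a^2/2 - 3*a - sqrt(2)*a/2 + sqrt(2)/2 + 19/2


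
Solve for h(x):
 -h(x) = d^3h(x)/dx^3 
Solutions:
 h(x) = C3*exp(-x) + (C1*sin(sqrt(3)*x/2) + C2*cos(sqrt(3)*x/2))*exp(x/2)


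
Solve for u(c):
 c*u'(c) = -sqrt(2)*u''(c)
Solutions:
 u(c) = C1 + C2*erf(2^(1/4)*c/2)


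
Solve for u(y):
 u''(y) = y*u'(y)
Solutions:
 u(y) = C1 + C2*erfi(sqrt(2)*y/2)


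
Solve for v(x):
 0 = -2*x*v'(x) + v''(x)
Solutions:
 v(x) = C1 + C2*erfi(x)


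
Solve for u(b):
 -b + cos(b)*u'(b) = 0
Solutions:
 u(b) = C1 + Integral(b/cos(b), b)


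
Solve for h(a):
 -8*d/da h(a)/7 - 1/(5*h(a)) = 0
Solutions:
 h(a) = -sqrt(C1 - 35*a)/10
 h(a) = sqrt(C1 - 35*a)/10


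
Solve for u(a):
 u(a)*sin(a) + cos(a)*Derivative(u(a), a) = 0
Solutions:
 u(a) = C1*cos(a)


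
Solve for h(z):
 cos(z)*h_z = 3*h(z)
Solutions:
 h(z) = C1*(sin(z) + 1)^(3/2)/(sin(z) - 1)^(3/2)


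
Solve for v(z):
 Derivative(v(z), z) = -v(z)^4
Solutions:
 v(z) = (-3^(2/3) - 3*3^(1/6)*I)*(1/(C1 + z))^(1/3)/6
 v(z) = (-3^(2/3) + 3*3^(1/6)*I)*(1/(C1 + z))^(1/3)/6
 v(z) = (1/(C1 + 3*z))^(1/3)


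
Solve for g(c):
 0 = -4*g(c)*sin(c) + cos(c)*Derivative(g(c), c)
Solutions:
 g(c) = C1/cos(c)^4


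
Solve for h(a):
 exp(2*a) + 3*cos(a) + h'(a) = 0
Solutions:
 h(a) = C1 - exp(2*a)/2 - 3*sin(a)


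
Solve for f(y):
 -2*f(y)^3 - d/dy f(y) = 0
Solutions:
 f(y) = -sqrt(2)*sqrt(-1/(C1 - 2*y))/2
 f(y) = sqrt(2)*sqrt(-1/(C1 - 2*y))/2


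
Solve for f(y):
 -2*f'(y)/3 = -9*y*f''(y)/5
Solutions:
 f(y) = C1 + C2*y^(37/27)


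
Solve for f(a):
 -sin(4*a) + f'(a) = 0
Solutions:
 f(a) = C1 - cos(4*a)/4


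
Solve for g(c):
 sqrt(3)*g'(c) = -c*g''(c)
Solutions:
 g(c) = C1 + C2*c^(1 - sqrt(3))


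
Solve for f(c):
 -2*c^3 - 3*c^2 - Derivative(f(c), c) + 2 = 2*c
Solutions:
 f(c) = C1 - c^4/2 - c^3 - c^2 + 2*c


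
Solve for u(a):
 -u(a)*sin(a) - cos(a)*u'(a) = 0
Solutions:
 u(a) = C1*cos(a)


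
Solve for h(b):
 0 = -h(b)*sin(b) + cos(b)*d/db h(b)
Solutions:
 h(b) = C1/cos(b)


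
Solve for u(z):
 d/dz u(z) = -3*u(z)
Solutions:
 u(z) = C1*exp(-3*z)


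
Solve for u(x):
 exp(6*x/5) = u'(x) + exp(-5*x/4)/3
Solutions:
 u(x) = C1 + 5*exp(6*x/5)/6 + 4*exp(-5*x/4)/15


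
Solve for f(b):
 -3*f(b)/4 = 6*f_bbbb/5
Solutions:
 f(b) = (C1*sin(2^(3/4)*5^(1/4)*b/4) + C2*cos(2^(3/4)*5^(1/4)*b/4))*exp(-2^(3/4)*5^(1/4)*b/4) + (C3*sin(2^(3/4)*5^(1/4)*b/4) + C4*cos(2^(3/4)*5^(1/4)*b/4))*exp(2^(3/4)*5^(1/4)*b/4)


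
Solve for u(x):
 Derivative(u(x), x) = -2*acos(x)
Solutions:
 u(x) = C1 - 2*x*acos(x) + 2*sqrt(1 - x^2)


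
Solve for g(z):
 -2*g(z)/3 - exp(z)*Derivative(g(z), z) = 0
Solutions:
 g(z) = C1*exp(2*exp(-z)/3)


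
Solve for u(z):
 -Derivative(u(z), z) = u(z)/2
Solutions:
 u(z) = C1*exp(-z/2)


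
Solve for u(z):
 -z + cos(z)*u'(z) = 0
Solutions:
 u(z) = C1 + Integral(z/cos(z), z)


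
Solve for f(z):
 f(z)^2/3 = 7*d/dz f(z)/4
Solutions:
 f(z) = -21/(C1 + 4*z)


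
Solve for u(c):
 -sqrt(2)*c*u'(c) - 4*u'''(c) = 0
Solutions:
 u(c) = C1 + Integral(C2*airyai(-sqrt(2)*c/2) + C3*airybi(-sqrt(2)*c/2), c)


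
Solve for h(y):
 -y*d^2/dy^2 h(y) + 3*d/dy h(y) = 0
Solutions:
 h(y) = C1 + C2*y^4


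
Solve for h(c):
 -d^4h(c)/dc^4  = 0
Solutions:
 h(c) = C1 + C2*c + C3*c^2 + C4*c^3


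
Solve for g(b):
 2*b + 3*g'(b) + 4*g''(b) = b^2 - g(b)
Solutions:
 g(b) = b^2 - 8*b + (C1*sin(sqrt(7)*b/8) + C2*cos(sqrt(7)*b/8))*exp(-3*b/8) + 16


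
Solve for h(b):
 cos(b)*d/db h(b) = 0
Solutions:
 h(b) = C1


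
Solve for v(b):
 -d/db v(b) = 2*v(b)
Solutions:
 v(b) = C1*exp(-2*b)


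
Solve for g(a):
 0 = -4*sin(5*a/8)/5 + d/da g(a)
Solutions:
 g(a) = C1 - 32*cos(5*a/8)/25


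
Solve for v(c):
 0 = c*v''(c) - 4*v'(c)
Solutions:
 v(c) = C1 + C2*c^5


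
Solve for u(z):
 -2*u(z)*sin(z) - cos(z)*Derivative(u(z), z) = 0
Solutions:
 u(z) = C1*cos(z)^2


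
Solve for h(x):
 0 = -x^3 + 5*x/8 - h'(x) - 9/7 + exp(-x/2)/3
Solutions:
 h(x) = C1 - x^4/4 + 5*x^2/16 - 9*x/7 - 2*exp(-x/2)/3


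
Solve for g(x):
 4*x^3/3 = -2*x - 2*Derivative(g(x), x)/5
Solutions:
 g(x) = C1 - 5*x^4/6 - 5*x^2/2


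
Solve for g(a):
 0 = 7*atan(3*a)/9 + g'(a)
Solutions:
 g(a) = C1 - 7*a*atan(3*a)/9 + 7*log(9*a^2 + 1)/54


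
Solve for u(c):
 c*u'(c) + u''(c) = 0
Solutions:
 u(c) = C1 + C2*erf(sqrt(2)*c/2)


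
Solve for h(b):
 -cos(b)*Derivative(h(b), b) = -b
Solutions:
 h(b) = C1 + Integral(b/cos(b), b)


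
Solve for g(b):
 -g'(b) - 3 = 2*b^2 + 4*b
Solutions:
 g(b) = C1 - 2*b^3/3 - 2*b^2 - 3*b


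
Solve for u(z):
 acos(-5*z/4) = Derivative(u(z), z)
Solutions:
 u(z) = C1 + z*acos(-5*z/4) + sqrt(16 - 25*z^2)/5


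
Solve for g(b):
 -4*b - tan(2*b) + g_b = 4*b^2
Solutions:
 g(b) = C1 + 4*b^3/3 + 2*b^2 - log(cos(2*b))/2


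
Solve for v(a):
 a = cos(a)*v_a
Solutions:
 v(a) = C1 + Integral(a/cos(a), a)


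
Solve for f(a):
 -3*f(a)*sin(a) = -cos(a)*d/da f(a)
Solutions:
 f(a) = C1/cos(a)^3


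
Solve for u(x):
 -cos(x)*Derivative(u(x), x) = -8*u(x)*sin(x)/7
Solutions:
 u(x) = C1/cos(x)^(8/7)


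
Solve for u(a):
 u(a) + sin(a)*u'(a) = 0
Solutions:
 u(a) = C1*sqrt(cos(a) + 1)/sqrt(cos(a) - 1)


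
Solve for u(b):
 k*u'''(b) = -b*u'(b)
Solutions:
 u(b) = C1 + Integral(C2*airyai(b*(-1/k)^(1/3)) + C3*airybi(b*(-1/k)^(1/3)), b)


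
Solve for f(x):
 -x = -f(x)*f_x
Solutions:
 f(x) = -sqrt(C1 + x^2)
 f(x) = sqrt(C1 + x^2)


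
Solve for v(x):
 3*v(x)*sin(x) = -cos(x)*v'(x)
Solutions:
 v(x) = C1*cos(x)^3


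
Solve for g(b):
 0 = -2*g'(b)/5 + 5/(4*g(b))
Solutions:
 g(b) = -sqrt(C1 + 25*b)/2
 g(b) = sqrt(C1 + 25*b)/2


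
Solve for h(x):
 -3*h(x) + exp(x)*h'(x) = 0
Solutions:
 h(x) = C1*exp(-3*exp(-x))


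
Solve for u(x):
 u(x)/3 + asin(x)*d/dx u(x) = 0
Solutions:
 u(x) = C1*exp(-Integral(1/asin(x), x)/3)


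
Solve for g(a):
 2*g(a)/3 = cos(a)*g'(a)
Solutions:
 g(a) = C1*(sin(a) + 1)^(1/3)/(sin(a) - 1)^(1/3)


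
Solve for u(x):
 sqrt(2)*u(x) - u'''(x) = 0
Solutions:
 u(x) = C3*exp(2^(1/6)*x) + (C1*sin(2^(1/6)*sqrt(3)*x/2) + C2*cos(2^(1/6)*sqrt(3)*x/2))*exp(-2^(1/6)*x/2)


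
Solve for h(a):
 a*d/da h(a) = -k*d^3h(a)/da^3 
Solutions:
 h(a) = C1 + Integral(C2*airyai(a*(-1/k)^(1/3)) + C3*airybi(a*(-1/k)^(1/3)), a)


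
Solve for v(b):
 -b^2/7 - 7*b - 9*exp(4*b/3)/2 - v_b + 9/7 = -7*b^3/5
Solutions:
 v(b) = C1 + 7*b^4/20 - b^3/21 - 7*b^2/2 + 9*b/7 - 27*exp(4*b/3)/8


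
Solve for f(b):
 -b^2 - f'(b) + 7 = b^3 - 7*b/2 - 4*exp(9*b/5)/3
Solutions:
 f(b) = C1 - b^4/4 - b^3/3 + 7*b^2/4 + 7*b + 20*exp(9*b/5)/27


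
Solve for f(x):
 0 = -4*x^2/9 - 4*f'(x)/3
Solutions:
 f(x) = C1 - x^3/9


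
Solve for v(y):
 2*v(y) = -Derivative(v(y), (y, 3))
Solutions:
 v(y) = C3*exp(-2^(1/3)*y) + (C1*sin(2^(1/3)*sqrt(3)*y/2) + C2*cos(2^(1/3)*sqrt(3)*y/2))*exp(2^(1/3)*y/2)


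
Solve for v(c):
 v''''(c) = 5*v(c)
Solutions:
 v(c) = C1*exp(-5^(1/4)*c) + C2*exp(5^(1/4)*c) + C3*sin(5^(1/4)*c) + C4*cos(5^(1/4)*c)


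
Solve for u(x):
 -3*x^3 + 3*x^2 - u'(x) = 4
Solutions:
 u(x) = C1 - 3*x^4/4 + x^3 - 4*x


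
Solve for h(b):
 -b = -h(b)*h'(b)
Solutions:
 h(b) = -sqrt(C1 + b^2)
 h(b) = sqrt(C1 + b^2)


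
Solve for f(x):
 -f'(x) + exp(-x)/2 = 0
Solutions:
 f(x) = C1 - exp(-x)/2


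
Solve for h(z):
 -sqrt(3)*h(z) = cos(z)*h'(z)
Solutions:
 h(z) = C1*(sin(z) - 1)^(sqrt(3)/2)/(sin(z) + 1)^(sqrt(3)/2)


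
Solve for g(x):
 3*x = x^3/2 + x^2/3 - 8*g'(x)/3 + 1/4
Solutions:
 g(x) = C1 + 3*x^4/64 + x^3/24 - 9*x^2/16 + 3*x/32


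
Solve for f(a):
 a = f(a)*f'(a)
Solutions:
 f(a) = -sqrt(C1 + a^2)
 f(a) = sqrt(C1 + a^2)


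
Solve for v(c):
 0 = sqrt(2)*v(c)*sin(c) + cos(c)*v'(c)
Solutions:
 v(c) = C1*cos(c)^(sqrt(2))


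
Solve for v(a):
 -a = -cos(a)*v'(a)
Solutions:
 v(a) = C1 + Integral(a/cos(a), a)


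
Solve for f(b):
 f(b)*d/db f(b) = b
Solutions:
 f(b) = -sqrt(C1 + b^2)
 f(b) = sqrt(C1 + b^2)


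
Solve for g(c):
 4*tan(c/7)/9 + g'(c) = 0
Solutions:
 g(c) = C1 + 28*log(cos(c/7))/9


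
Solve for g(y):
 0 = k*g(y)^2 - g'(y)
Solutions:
 g(y) = -1/(C1 + k*y)


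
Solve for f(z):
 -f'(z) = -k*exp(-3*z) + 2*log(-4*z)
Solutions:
 f(z) = C1 - k*exp(-3*z)/3 - 2*z*log(-z) + 2*z*(1 - 2*log(2))


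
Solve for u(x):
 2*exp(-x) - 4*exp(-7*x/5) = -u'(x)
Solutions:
 u(x) = C1 + 2*exp(-x) - 20*exp(-7*x/5)/7


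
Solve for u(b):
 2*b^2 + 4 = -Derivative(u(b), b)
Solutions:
 u(b) = C1 - 2*b^3/3 - 4*b


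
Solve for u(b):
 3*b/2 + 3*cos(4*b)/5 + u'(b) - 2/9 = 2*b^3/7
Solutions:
 u(b) = C1 + b^4/14 - 3*b^2/4 + 2*b/9 - 3*sin(4*b)/20


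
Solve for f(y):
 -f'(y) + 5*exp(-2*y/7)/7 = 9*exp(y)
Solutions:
 f(y) = C1 - 9*exp(y) - 5*exp(-2*y/7)/2


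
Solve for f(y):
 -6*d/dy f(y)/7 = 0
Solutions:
 f(y) = C1


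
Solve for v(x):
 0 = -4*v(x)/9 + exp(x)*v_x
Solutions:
 v(x) = C1*exp(-4*exp(-x)/9)


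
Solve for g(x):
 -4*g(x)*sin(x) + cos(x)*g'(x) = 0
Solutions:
 g(x) = C1/cos(x)^4


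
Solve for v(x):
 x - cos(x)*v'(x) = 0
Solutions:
 v(x) = C1 + Integral(x/cos(x), x)


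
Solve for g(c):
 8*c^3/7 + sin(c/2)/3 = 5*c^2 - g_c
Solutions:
 g(c) = C1 - 2*c^4/7 + 5*c^3/3 + 2*cos(c/2)/3


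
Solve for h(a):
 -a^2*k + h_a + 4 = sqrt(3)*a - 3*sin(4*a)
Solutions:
 h(a) = C1 + a^3*k/3 + sqrt(3)*a^2/2 - 4*a + 3*cos(4*a)/4


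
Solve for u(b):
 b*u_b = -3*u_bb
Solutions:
 u(b) = C1 + C2*erf(sqrt(6)*b/6)


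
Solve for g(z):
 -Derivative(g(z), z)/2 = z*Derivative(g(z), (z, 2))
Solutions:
 g(z) = C1 + C2*sqrt(z)


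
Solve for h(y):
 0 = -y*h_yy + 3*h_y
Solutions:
 h(y) = C1 + C2*y^4


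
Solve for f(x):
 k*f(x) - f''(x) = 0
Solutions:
 f(x) = C1*exp(-sqrt(k)*x) + C2*exp(sqrt(k)*x)


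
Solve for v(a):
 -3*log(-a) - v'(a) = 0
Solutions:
 v(a) = C1 - 3*a*log(-a) + 3*a


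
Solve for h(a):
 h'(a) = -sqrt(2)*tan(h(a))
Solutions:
 h(a) = pi - asin(C1*exp(-sqrt(2)*a))
 h(a) = asin(C1*exp(-sqrt(2)*a))


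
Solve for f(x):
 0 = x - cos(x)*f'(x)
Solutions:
 f(x) = C1 + Integral(x/cos(x), x)


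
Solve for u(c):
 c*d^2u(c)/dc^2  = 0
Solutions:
 u(c) = C1 + C2*c


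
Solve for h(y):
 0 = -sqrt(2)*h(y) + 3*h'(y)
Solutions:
 h(y) = C1*exp(sqrt(2)*y/3)


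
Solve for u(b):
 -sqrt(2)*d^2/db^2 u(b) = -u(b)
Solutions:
 u(b) = C1*exp(-2^(3/4)*b/2) + C2*exp(2^(3/4)*b/2)


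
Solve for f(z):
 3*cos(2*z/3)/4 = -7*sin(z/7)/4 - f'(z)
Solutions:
 f(z) = C1 - 9*sin(2*z/3)/8 + 49*cos(z/7)/4


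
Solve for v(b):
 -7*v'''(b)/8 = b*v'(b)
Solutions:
 v(b) = C1 + Integral(C2*airyai(-2*7^(2/3)*b/7) + C3*airybi(-2*7^(2/3)*b/7), b)


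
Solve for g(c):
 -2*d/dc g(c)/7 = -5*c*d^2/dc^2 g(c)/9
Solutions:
 g(c) = C1 + C2*c^(53/35)


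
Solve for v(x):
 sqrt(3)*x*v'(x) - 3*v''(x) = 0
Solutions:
 v(x) = C1 + C2*erfi(sqrt(2)*3^(3/4)*x/6)


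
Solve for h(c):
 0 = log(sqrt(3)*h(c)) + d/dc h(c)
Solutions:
 2*Integral(1/(2*log(_y) + log(3)), (_y, h(c))) = C1 - c


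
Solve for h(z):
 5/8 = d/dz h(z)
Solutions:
 h(z) = C1 + 5*z/8


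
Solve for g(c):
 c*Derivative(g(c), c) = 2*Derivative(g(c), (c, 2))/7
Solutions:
 g(c) = C1 + C2*erfi(sqrt(7)*c/2)


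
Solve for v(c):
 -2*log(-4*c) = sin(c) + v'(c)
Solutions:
 v(c) = C1 - 2*c*log(-c) - 4*c*log(2) + 2*c + cos(c)


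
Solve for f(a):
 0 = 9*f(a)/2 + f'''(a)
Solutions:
 f(a) = C3*exp(-6^(2/3)*a/2) + (C1*sin(3*2^(2/3)*3^(1/6)*a/4) + C2*cos(3*2^(2/3)*3^(1/6)*a/4))*exp(6^(2/3)*a/4)


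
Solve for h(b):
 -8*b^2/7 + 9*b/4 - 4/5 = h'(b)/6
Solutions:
 h(b) = C1 - 16*b^3/7 + 27*b^2/4 - 24*b/5


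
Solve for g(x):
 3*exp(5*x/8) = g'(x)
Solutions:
 g(x) = C1 + 24*exp(5*x/8)/5


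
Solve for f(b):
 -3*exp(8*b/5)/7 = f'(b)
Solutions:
 f(b) = C1 - 15*exp(8*b/5)/56


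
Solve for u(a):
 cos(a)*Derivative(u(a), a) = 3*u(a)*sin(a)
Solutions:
 u(a) = C1/cos(a)^3


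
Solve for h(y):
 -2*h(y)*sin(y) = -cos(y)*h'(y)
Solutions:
 h(y) = C1/cos(y)^2


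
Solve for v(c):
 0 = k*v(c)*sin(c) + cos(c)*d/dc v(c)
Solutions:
 v(c) = C1*exp(k*log(cos(c)))


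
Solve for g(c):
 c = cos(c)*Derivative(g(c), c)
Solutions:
 g(c) = C1 + Integral(c/cos(c), c)


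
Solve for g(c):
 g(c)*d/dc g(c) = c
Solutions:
 g(c) = -sqrt(C1 + c^2)
 g(c) = sqrt(C1 + c^2)


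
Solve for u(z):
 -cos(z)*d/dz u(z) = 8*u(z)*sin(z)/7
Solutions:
 u(z) = C1*cos(z)^(8/7)


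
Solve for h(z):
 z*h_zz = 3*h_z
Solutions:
 h(z) = C1 + C2*z^4


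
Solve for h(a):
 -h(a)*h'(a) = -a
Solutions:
 h(a) = -sqrt(C1 + a^2)
 h(a) = sqrt(C1 + a^2)


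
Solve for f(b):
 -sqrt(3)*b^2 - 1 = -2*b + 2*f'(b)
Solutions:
 f(b) = C1 - sqrt(3)*b^3/6 + b^2/2 - b/2


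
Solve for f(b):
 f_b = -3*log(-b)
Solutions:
 f(b) = C1 - 3*b*log(-b) + 3*b


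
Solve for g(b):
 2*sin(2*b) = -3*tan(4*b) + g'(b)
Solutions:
 g(b) = C1 - 3*log(cos(4*b))/4 - cos(2*b)


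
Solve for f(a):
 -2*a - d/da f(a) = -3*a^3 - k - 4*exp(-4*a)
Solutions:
 f(a) = C1 + 3*a^4/4 - a^2 + a*k - exp(-4*a)


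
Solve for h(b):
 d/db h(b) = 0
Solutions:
 h(b) = C1


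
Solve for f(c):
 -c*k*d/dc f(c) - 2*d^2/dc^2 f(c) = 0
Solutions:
 f(c) = Piecewise((-sqrt(pi)*C1*erf(c*sqrt(k)/2)/sqrt(k) - C2, (k > 0) | (k < 0)), (-C1*c - C2, True))


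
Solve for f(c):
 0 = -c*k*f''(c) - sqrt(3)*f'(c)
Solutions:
 f(c) = C1 + c^(((re(k) - sqrt(3))*re(k) + im(k)^2)/(re(k)^2 + im(k)^2))*(C2*sin(sqrt(3)*log(c)*Abs(im(k))/(re(k)^2 + im(k)^2)) + C3*cos(sqrt(3)*log(c)*im(k)/(re(k)^2 + im(k)^2)))


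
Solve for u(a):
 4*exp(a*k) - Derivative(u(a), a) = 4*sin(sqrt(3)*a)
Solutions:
 u(a) = C1 + 4*sqrt(3)*cos(sqrt(3)*a)/3 + 4*exp(a*k)/k


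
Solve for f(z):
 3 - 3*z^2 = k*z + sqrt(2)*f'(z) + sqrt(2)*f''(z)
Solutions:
 f(z) = C1 + C2*exp(-z) - sqrt(2)*k*z^2/4 + sqrt(2)*k*z/2 - sqrt(2)*z^3/2 + 3*sqrt(2)*z^2/2 - 3*sqrt(2)*z/2


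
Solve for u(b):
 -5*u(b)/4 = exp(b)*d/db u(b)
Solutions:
 u(b) = C1*exp(5*exp(-b)/4)


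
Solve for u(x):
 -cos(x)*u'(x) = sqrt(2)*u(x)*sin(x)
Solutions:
 u(x) = C1*cos(x)^(sqrt(2))


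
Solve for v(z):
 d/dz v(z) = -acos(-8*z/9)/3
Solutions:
 v(z) = C1 - z*acos(-8*z/9)/3 - sqrt(81 - 64*z^2)/24


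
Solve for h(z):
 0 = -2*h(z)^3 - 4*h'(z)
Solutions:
 h(z) = -sqrt(-1/(C1 - z))
 h(z) = sqrt(-1/(C1 - z))


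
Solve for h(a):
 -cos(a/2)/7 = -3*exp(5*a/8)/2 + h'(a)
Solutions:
 h(a) = C1 + 12*exp(5*a/8)/5 - 2*sin(a/2)/7


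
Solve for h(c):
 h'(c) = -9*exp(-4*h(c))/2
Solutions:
 h(c) = log(-I*(C1 - 18*c)^(1/4))
 h(c) = log(I*(C1 - 18*c)^(1/4))
 h(c) = log(-(C1 - 18*c)^(1/4))
 h(c) = log(C1 - 18*c)/4


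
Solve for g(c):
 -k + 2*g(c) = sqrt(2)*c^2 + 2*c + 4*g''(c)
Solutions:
 g(c) = C1*exp(-sqrt(2)*c/2) + C2*exp(sqrt(2)*c/2) + sqrt(2)*c^2/2 + c + k/2 + 2*sqrt(2)


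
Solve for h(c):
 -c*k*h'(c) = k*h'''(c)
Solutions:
 h(c) = C1 + Integral(C2*airyai(-c) + C3*airybi(-c), c)


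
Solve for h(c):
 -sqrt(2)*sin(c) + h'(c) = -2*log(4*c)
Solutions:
 h(c) = C1 - 2*c*log(c) - 4*c*log(2) + 2*c - sqrt(2)*cos(c)


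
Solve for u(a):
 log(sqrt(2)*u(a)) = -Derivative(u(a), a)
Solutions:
 2*Integral(1/(2*log(_y) + log(2)), (_y, u(a))) = C1 - a


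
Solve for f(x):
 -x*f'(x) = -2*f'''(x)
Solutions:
 f(x) = C1 + Integral(C2*airyai(2^(2/3)*x/2) + C3*airybi(2^(2/3)*x/2), x)


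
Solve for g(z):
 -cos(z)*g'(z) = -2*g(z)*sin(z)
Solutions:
 g(z) = C1/cos(z)^2


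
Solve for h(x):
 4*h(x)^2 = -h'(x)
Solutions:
 h(x) = 1/(C1 + 4*x)


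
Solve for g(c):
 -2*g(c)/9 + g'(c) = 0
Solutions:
 g(c) = C1*exp(2*c/9)


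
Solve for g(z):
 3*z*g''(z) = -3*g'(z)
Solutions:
 g(z) = C1 + C2*log(z)


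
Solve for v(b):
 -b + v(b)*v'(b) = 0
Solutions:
 v(b) = -sqrt(C1 + b^2)
 v(b) = sqrt(C1 + b^2)


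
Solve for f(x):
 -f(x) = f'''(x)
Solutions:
 f(x) = C3*exp(-x) + (C1*sin(sqrt(3)*x/2) + C2*cos(sqrt(3)*x/2))*exp(x/2)


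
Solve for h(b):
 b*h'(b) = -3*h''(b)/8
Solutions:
 h(b) = C1 + C2*erf(2*sqrt(3)*b/3)


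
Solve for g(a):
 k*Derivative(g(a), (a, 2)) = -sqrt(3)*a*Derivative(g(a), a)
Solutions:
 g(a) = C1 + C2*sqrt(k)*erf(sqrt(2)*3^(1/4)*a*sqrt(1/k)/2)


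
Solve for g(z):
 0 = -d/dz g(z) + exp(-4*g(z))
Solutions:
 g(z) = log(-I*(C1 + 4*z)^(1/4))
 g(z) = log(I*(C1 + 4*z)^(1/4))
 g(z) = log(-(C1 + 4*z)^(1/4))
 g(z) = log(C1 + 4*z)/4


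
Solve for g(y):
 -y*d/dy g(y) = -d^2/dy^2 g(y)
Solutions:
 g(y) = C1 + C2*erfi(sqrt(2)*y/2)


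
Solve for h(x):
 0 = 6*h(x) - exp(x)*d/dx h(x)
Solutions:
 h(x) = C1*exp(-6*exp(-x))


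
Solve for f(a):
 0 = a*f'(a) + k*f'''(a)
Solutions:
 f(a) = C1 + Integral(C2*airyai(a*(-1/k)^(1/3)) + C3*airybi(a*(-1/k)^(1/3)), a)


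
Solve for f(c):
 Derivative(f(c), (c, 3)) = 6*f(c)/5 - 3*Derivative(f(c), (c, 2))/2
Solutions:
 f(c) = C1*exp(-c*(5*5^(1/3)/(4*sqrt(21) + 19)^(1/3) + 5^(2/3)*(4*sqrt(21) + 19)^(1/3) + 10)/20)*sin(sqrt(3)*5^(1/3)*c*(-5^(1/3)*(4*sqrt(21) + 19)^(1/3) + 5/(4*sqrt(21) + 19)^(1/3))/20) + C2*exp(-c*(5*5^(1/3)/(4*sqrt(21) + 19)^(1/3) + 5^(2/3)*(4*sqrt(21) + 19)^(1/3) + 10)/20)*cos(sqrt(3)*5^(1/3)*c*(-5^(1/3)*(4*sqrt(21) + 19)^(1/3) + 5/(4*sqrt(21) + 19)^(1/3))/20) + C3*exp(c*(-5 + 5*5^(1/3)/(4*sqrt(21) + 19)^(1/3) + 5^(2/3)*(4*sqrt(21) + 19)^(1/3))/10)


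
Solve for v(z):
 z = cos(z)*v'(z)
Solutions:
 v(z) = C1 + Integral(z/cos(z), z)


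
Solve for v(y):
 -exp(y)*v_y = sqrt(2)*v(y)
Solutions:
 v(y) = C1*exp(sqrt(2)*exp(-y))


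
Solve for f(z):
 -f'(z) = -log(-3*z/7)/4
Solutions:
 f(z) = C1 + z*log(-z)/4 + z*(-log(7) - 1 + log(3))/4


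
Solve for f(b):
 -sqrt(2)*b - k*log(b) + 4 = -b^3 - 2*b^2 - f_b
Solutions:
 f(b) = C1 - b^4/4 - 2*b^3/3 + sqrt(2)*b^2/2 + b*k*log(b) - b*k - 4*b


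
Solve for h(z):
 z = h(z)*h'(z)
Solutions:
 h(z) = -sqrt(C1 + z^2)
 h(z) = sqrt(C1 + z^2)


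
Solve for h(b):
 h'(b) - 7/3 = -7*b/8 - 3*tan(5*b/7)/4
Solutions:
 h(b) = C1 - 7*b^2/16 + 7*b/3 + 21*log(cos(5*b/7))/20


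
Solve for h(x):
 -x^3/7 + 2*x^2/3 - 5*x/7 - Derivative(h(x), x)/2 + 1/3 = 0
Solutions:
 h(x) = C1 - x^4/14 + 4*x^3/9 - 5*x^2/7 + 2*x/3


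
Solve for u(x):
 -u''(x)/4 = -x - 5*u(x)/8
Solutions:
 u(x) = C1*exp(-sqrt(10)*x/2) + C2*exp(sqrt(10)*x/2) - 8*x/5


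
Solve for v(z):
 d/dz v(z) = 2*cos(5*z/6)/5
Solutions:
 v(z) = C1 + 12*sin(5*z/6)/25


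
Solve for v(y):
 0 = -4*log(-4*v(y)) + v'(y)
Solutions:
 -Integral(1/(log(-_y) + 2*log(2)), (_y, v(y)))/4 = C1 - y


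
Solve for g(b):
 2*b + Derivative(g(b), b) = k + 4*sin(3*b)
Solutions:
 g(b) = C1 - b^2 + b*k - 4*cos(3*b)/3


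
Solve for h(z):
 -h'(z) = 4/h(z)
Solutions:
 h(z) = -sqrt(C1 - 8*z)
 h(z) = sqrt(C1 - 8*z)


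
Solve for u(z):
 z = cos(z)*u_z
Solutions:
 u(z) = C1 + Integral(z/cos(z), z)


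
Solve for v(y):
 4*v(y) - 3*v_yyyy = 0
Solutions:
 v(y) = C1*exp(-sqrt(2)*3^(3/4)*y/3) + C2*exp(sqrt(2)*3^(3/4)*y/3) + C3*sin(sqrt(2)*3^(3/4)*y/3) + C4*cos(sqrt(2)*3^(3/4)*y/3)


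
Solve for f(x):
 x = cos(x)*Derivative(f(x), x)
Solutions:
 f(x) = C1 + Integral(x/cos(x), x)


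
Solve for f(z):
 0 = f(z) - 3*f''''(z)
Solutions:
 f(z) = C1*exp(-3^(3/4)*z/3) + C2*exp(3^(3/4)*z/3) + C3*sin(3^(3/4)*z/3) + C4*cos(3^(3/4)*z/3)


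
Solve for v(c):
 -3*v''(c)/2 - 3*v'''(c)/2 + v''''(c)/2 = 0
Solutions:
 v(c) = C1 + C2*c + C3*exp(c*(3 - sqrt(21))/2) + C4*exp(c*(3 + sqrt(21))/2)


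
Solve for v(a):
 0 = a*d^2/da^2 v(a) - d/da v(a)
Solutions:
 v(a) = C1 + C2*a^2


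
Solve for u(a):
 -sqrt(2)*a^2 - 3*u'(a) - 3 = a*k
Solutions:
 u(a) = C1 - sqrt(2)*a^3/9 - a^2*k/6 - a


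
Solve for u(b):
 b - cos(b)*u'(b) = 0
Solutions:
 u(b) = C1 + Integral(b/cos(b), b)


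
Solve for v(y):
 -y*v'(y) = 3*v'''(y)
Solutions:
 v(y) = C1 + Integral(C2*airyai(-3^(2/3)*y/3) + C3*airybi(-3^(2/3)*y/3), y)


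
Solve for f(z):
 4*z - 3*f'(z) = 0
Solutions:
 f(z) = C1 + 2*z^2/3


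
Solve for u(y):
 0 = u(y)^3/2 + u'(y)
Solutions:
 u(y) = -sqrt(-1/(C1 - y))
 u(y) = sqrt(-1/(C1 - y))


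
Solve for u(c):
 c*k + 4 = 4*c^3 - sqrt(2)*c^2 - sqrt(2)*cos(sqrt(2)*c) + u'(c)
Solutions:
 u(c) = C1 - c^4 + sqrt(2)*c^3/3 + c^2*k/2 + 4*c + sin(sqrt(2)*c)


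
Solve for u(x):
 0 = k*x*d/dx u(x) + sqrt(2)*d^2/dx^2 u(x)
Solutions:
 u(x) = Piecewise((-2^(3/4)*sqrt(pi)*C1*erf(2^(1/4)*sqrt(k)*x/2)/(2*sqrt(k)) - C2, (k > 0) | (k < 0)), (-C1*x - C2, True))


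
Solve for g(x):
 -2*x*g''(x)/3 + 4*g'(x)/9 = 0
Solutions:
 g(x) = C1 + C2*x^(5/3)


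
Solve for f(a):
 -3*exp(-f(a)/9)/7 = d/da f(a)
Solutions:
 f(a) = 9*log(C1 - a/21)


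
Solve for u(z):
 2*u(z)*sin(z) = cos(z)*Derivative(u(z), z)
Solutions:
 u(z) = C1/cos(z)^2


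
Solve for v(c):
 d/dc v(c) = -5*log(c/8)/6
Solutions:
 v(c) = C1 - 5*c*log(c)/6 + 5*c/6 + 5*c*log(2)/2


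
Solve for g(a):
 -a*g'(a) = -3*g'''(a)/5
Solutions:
 g(a) = C1 + Integral(C2*airyai(3^(2/3)*5^(1/3)*a/3) + C3*airybi(3^(2/3)*5^(1/3)*a/3), a)


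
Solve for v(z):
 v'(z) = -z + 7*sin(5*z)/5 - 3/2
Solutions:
 v(z) = C1 - z^2/2 - 3*z/2 - 7*cos(5*z)/25


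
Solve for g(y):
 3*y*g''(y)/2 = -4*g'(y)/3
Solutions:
 g(y) = C1 + C2*y^(1/9)


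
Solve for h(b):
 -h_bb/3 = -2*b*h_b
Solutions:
 h(b) = C1 + C2*erfi(sqrt(3)*b)


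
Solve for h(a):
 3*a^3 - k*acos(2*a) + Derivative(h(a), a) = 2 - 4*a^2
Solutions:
 h(a) = C1 - 3*a^4/4 - 4*a^3/3 + 2*a + k*(a*acos(2*a) - sqrt(1 - 4*a^2)/2)


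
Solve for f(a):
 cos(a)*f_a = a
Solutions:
 f(a) = C1 + Integral(a/cos(a), a)


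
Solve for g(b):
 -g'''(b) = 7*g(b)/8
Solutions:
 g(b) = C3*exp(-7^(1/3)*b/2) + (C1*sin(sqrt(3)*7^(1/3)*b/4) + C2*cos(sqrt(3)*7^(1/3)*b/4))*exp(7^(1/3)*b/4)


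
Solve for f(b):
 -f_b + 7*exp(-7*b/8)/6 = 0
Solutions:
 f(b) = C1 - 4*exp(-7*b/8)/3


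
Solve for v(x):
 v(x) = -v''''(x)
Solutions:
 v(x) = (C1*sin(sqrt(2)*x/2) + C2*cos(sqrt(2)*x/2))*exp(-sqrt(2)*x/2) + (C3*sin(sqrt(2)*x/2) + C4*cos(sqrt(2)*x/2))*exp(sqrt(2)*x/2)


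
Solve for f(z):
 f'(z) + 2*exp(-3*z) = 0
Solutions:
 f(z) = C1 + 2*exp(-3*z)/3


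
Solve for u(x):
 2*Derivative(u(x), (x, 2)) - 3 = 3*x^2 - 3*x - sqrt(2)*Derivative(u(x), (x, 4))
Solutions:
 u(x) = C1 + C2*x + C3*sin(2^(1/4)*x) + C4*cos(2^(1/4)*x) + x^4/8 - x^3/4 + 3*x^2*(1 - sqrt(2))/4


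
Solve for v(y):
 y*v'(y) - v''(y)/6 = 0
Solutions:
 v(y) = C1 + C2*erfi(sqrt(3)*y)


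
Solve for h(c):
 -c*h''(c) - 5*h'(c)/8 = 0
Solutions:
 h(c) = C1 + C2*c^(3/8)


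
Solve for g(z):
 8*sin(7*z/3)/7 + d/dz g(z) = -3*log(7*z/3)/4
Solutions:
 g(z) = C1 - 3*z*log(z)/4 - 3*z*log(7)/4 + 3*z/4 + 3*z*log(3)/4 + 24*cos(7*z/3)/49


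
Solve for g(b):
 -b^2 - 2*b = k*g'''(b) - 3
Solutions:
 g(b) = C1 + C2*b + C3*b^2 - b^5/(60*k) - b^4/(12*k) + b^3/(2*k)


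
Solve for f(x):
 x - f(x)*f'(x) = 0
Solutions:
 f(x) = -sqrt(C1 + x^2)
 f(x) = sqrt(C1 + x^2)


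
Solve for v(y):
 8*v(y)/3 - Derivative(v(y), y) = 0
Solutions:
 v(y) = C1*exp(8*y/3)


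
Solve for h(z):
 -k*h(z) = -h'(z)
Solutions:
 h(z) = C1*exp(k*z)


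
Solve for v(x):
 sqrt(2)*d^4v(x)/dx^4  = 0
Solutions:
 v(x) = C1 + C2*x + C3*x^2 + C4*x^3
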